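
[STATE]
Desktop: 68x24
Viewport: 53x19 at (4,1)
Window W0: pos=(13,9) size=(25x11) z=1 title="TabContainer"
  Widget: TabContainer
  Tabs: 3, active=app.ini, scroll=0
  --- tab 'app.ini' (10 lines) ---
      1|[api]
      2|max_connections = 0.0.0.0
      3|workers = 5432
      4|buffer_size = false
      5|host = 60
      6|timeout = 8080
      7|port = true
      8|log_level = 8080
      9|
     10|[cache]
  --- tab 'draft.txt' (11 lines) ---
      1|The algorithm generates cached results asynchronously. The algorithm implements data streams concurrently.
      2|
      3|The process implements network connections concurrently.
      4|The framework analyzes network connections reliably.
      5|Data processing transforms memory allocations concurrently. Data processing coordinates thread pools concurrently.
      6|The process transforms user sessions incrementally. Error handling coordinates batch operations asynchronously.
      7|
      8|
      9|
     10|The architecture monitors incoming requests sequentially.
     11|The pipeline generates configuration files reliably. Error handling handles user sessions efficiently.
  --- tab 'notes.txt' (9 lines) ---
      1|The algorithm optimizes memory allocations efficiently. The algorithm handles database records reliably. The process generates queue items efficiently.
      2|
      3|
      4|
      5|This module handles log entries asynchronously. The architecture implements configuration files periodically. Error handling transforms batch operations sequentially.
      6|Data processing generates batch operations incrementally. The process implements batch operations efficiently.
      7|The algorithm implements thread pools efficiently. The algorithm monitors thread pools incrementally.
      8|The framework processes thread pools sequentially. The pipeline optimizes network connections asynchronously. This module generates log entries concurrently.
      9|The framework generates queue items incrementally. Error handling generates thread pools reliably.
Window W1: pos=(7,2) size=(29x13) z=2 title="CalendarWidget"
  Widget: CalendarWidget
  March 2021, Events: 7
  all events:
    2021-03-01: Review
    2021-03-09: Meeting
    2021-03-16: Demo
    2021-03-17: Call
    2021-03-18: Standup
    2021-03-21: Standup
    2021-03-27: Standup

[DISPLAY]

                                                     
   ┏━━━━━━━━━━━━━━━━━━━━━━━━━━━┓                     
   ┃ CalendarWidget            ┃                     
   ┠───────────────────────────┨                     
   ┃         March 2021        ┃                     
   ┃Mo Tu We Th Fr Sa Su       ┃                     
   ┃ 1*  2  3  4  5  6  7      ┃                     
   ┃ 8  9* 10 11 12 13 14      ┃                     
   ┃15 16* 17* 18* 19 20 21*   ┃━┓                   
   ┃22 23 24 25 26 27* 28      ┃ ┃                   
   ┃29 30 31                   ┃─┨                   
   ┃                           ┃ ┃                   
   ┃                           ┃─┃                   
   ┗━━━━━━━━━━━━━━━━━━━━━━━━━━━┛ ┃                   
         ┃max_connections = 0.0.0┃                   
         ┃workers = 5432         ┃                   
         ┃buffer_size = false    ┃                   
         ┃host = 60              ┃                   
         ┗━━━━━━━━━━━━━━━━━━━━━━━┛                   


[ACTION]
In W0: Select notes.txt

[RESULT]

                                                     
   ┏━━━━━━━━━━━━━━━━━━━━━━━━━━━┓                     
   ┃ CalendarWidget            ┃                     
   ┠───────────────────────────┨                     
   ┃         March 2021        ┃                     
   ┃Mo Tu We Th Fr Sa Su       ┃                     
   ┃ 1*  2  3  4  5  6  7      ┃                     
   ┃ 8  9* 10 11 12 13 14      ┃                     
   ┃15 16* 17* 18* 19 20 21*   ┃━┓                   
   ┃22 23 24 25 26 27* 28      ┃ ┃                   
   ┃29 30 31                   ┃─┨                   
   ┃                           ┃[┃                   
   ┃                           ┃─┃                   
   ┗━━━━━━━━━━━━━━━━━━━━━━━━━━━┛s┃                   
         ┃                       ┃                   
         ┃                       ┃                   
         ┃                       ┃                   
         ┃This module handles log┃                   
         ┗━━━━━━━━━━━━━━━━━━━━━━━┛                   


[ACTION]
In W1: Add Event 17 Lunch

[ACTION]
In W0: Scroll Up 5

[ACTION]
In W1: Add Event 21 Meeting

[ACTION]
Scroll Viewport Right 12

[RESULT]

                                                     
━━━━━━━━━━━━━━━━━━━━┓                                
arWidget            ┃                                
────────────────────┨                                
  March 2021        ┃                                
e Th Fr Sa Su       ┃                                
 3  4  5  6  7      ┃                                
10 11 12 13 14      ┃                                
17* 18* 19 20 21*   ┃━┓                              
4 25 26 27* 28      ┃ ┃                              
1                   ┃─┨                              
                    ┃[┃                              
                    ┃─┃                              
━━━━━━━━━━━━━━━━━━━━┛s┃                              
                      ┃                              
                      ┃                              
                      ┃                              
his module handles log┃                              
━━━━━━━━━━━━━━━━━━━━━━┛                              


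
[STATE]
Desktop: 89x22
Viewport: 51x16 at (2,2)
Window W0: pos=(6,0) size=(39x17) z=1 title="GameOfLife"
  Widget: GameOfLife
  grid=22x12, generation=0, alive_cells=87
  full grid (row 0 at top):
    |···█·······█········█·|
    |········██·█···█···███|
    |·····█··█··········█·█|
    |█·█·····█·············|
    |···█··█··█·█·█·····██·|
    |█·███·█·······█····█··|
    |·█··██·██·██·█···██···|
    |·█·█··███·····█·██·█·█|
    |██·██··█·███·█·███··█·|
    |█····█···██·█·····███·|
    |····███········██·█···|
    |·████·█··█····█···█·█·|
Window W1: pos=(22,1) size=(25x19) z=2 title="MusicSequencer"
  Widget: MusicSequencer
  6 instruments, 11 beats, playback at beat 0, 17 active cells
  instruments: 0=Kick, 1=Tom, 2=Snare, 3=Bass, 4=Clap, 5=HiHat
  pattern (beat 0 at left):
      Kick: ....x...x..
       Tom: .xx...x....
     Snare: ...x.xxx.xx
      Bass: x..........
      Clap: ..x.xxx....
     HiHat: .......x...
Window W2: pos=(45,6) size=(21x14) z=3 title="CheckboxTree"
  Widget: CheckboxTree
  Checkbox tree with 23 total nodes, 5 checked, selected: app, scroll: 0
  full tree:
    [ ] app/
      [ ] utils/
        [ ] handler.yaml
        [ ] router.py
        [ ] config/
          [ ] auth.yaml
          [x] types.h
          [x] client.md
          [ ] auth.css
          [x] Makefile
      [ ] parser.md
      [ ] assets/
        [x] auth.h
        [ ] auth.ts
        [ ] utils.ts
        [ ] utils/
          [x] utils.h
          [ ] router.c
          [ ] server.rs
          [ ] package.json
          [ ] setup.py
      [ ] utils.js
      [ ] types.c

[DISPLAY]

    ┠───────────────┃ MusicSequencer        ┃      
    ┃Gen: 0         ┠───────────────────────┨      
    ┃···█·······█···┃      ▼1234567890      ┃      
    ┃········██·█···┃  Kick····█···█··      ┃      
    ┃·····█··█······┃   Tom·██···█····     ┏━━━━━━━
    ┃█·█·····█······┃ Snare···█·███·██     ┃ Checkb
    ┃···█··█··█·█·█·┃  Bass█··········     ┠───────
    ┃█·███·█·······█┃  Clap··█·███····     ┃>[-] ap
    ┃·█··██·██·██·█·┃ HiHat·······█···     ┃   [-] 
    ┃·█·█··███·····█┃                      ┃     [ 
    ┃██·██··█·███·█·┃                      ┃     [ 
    ┃█····█···██·█··┃                      ┃     [-
    ┃····███········┃                      ┃       
    ┃·████·█··█····█┃                      ┃       
    ┗━━━━━━━━━━━━━━━┃                      ┃       
                    ┃                      ┃       


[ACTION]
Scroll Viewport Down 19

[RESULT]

    ┃·····█··█······┃   Tom·██···█····     ┏━━━━━━━
    ┃█·█·····█······┃ Snare···█·███·██     ┃ Checkb
    ┃···█··█··█·█·█·┃  Bass█··········     ┠───────
    ┃█·███·█·······█┃  Clap··█·███····     ┃>[-] ap
    ┃·█··██·██·██·█·┃ HiHat·······█···     ┃   [-] 
    ┃·█·█··███·····█┃                      ┃     [ 
    ┃██·██··█·███·█·┃                      ┃     [ 
    ┃█····█···██·█··┃                      ┃     [-
    ┃····███········┃                      ┃       
    ┃·████·█··█····█┃                      ┃       
    ┗━━━━━━━━━━━━━━━┃                      ┃       
                    ┃                      ┃       
                    ┃                      ┃       
                    ┗━━━━━━━━━━━━━━━━━━━━━━┗━━━━━━━
                                                   
                                                   


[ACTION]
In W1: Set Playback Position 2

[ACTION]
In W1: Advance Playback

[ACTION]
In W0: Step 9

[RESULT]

    ┃···············┃   Tom·██···█····     ┏━━━━━━━
    ┃···············┃ Snare···█·███·██     ┃ Checkb
    ┃··············█┃  Bass█··········     ┠───────
    ┃··█····█···██··┃  Clap··█·███····     ┃>[-] ap
    ┃·█·███·█·····█·┃ HiHat·······█···     ┃   [-] 
    ┃·█·····██·███··┃                      ┃     [ 
    ┃·█··███····█···┃                      ┃     [ 
    ┃·█████·········┃                      ┃     [-
    ┃·█·······██···█┃                      ┃       
    ┃·██······██····┃                      ┃       
    ┗━━━━━━━━━━━━━━━┃                      ┃       
                    ┃                      ┃       
                    ┃                      ┃       
                    ┗━━━━━━━━━━━━━━━━━━━━━━┗━━━━━━━
                                                   
                                                   


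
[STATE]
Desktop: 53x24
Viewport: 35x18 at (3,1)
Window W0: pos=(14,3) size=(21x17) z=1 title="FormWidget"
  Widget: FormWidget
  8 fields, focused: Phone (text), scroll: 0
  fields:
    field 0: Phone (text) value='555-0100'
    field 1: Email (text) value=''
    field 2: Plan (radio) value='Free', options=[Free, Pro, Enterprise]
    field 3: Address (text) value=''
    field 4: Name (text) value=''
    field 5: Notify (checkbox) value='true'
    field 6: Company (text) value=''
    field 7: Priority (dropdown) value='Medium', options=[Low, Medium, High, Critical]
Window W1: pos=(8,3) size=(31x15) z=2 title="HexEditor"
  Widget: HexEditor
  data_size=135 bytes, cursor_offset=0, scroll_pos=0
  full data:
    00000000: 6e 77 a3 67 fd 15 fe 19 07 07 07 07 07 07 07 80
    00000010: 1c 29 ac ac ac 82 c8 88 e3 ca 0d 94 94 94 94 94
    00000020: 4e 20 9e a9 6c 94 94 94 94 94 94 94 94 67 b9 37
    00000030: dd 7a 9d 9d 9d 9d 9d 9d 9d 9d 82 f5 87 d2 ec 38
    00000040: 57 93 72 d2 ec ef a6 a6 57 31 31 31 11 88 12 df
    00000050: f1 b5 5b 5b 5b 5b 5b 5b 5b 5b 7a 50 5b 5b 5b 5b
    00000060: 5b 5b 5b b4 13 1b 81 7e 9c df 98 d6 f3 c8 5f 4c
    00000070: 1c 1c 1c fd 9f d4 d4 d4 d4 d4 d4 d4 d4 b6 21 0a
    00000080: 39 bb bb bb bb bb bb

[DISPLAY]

                                   
                                   
     ┏━━━━━━━━━━━━━━━━━━━━━━━━━━━━━
     ┃ HexEditor                   
     ┠─────────────────────────────
     ┃00000000  6E 77 a3 67 fd 15 f
     ┃00000010  1c 29 ac ac ac 82 c
     ┃00000020  4e 20 9e a9 6c 94 9
     ┃00000030  dd 7a 9d 9d 9d 9d 9
     ┃00000040  57 93 72 d2 ec ef a
     ┃00000050  f1 b5 5b 5b 5b 5b 5
     ┃00000060  5b 5b 5b b4 13 1b 8
     ┃00000070  1c 1c 1c fd 9f d4 d
     ┃00000080  39 bb bb bb bb bb b
     ┃                             
     ┃                             
     ┗━━━━━━━━━━━━━━━━━━━━━━━━━━━━━
           ┃                   ┃   


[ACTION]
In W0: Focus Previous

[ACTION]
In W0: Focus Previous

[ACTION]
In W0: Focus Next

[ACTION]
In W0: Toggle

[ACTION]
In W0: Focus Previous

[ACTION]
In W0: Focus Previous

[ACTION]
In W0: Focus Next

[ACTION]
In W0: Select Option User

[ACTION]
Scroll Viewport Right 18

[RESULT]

                                   
                                   
━━━━━━━━━━━━━━━━━━━━┓              
r                   ┃              
────────────────────┨              
 6E 77 a3 67 fd 15 f┃              
 1c 29 ac ac ac 82 c┃              
 4e 20 9e a9 6c 94 9┃              
 dd 7a 9d 9d 9d 9d 9┃              
 57 93 72 d2 ec ef a┃              
 f1 b5 5b 5b 5b 5b 5┃              
 5b 5b 5b b4 13 1b 8┃              
 1c 1c 1c fd 9f d4 d┃              
 39 bb bb bb bb bb b┃              
                    ┃              
                    ┃              
━━━━━━━━━━━━━━━━━━━━┛              
                ┃                  


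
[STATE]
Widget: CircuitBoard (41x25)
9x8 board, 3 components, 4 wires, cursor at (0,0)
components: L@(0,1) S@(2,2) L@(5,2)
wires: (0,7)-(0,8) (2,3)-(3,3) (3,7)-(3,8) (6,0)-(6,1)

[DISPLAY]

   0 1 2 3 4 5 6 7 8                     
0  [.]  L                       · ─ ·    
                                         
1                                        
                                         
2           S   ·                        
                │                        
3               ·               · ─ ·    
                                         
4                                        
                                         
5           L                            
                                         
6   · ─ ·                                
                                         
7                                        
Cursor: (0,0)                            
                                         
                                         
                                         
                                         
                                         
                                         
                                         
                                         


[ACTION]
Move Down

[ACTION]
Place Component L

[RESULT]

   0 1 2 3 4 5 6 7 8                     
0       L                       · ─ ·    
                                         
1  [L]                                   
                                         
2           S   ·                        
                │                        
3               ·               · ─ ·    
                                         
4                                        
                                         
5           L                            
                                         
6   · ─ ·                                
                                         
7                                        
Cursor: (1,0)                            
                                         
                                         
                                         
                                         
                                         
                                         
                                         
                                         


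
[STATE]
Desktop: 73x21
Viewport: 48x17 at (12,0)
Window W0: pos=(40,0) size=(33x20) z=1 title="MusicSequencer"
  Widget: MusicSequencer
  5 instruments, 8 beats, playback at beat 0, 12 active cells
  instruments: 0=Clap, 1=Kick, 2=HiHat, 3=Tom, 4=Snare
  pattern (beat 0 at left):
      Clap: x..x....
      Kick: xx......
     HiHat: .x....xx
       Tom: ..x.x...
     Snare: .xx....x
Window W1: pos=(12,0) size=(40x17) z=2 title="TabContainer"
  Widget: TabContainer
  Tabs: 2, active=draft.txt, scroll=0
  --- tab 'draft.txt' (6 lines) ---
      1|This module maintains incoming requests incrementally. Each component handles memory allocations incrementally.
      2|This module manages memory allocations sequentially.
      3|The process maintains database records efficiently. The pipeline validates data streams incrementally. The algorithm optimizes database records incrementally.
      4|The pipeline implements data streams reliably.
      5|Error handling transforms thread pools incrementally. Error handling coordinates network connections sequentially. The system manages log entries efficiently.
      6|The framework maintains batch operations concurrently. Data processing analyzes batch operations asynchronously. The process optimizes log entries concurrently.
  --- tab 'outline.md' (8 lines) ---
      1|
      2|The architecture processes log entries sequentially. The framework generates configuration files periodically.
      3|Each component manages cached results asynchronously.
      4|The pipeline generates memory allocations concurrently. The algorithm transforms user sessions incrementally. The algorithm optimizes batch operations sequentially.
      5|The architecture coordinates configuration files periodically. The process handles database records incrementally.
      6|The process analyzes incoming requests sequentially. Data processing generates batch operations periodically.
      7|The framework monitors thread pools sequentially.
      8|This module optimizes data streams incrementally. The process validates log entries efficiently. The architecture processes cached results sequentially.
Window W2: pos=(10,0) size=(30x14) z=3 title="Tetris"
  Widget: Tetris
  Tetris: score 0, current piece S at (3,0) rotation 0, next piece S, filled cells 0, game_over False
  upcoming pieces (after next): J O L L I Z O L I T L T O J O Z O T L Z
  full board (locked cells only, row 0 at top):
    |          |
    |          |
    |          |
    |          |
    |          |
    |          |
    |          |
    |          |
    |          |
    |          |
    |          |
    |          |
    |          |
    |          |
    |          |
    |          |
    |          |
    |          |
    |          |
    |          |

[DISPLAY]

━━━━━━━━━━━━━━━━━━━━━━━━━━━┓━━━━━━━━━━━┓━━━━━━━━
Tetris                     ┃           ┃ncer    
───────────────────────────┨───────────┨────────
         │Next:            ┃           ┃567     
         │ ░░              ┃───────────┃···     
         │░░               ┃ing request┃···     
         │                 ┃allocations┃·██     
         │                 ┃ase records┃···     
         │                 ┃a streams r┃··█     
         │Score:           ┃hread pools┃        
         │0                ┃ch operatio┃        
         │                 ┃           ┃        
         │                 ┃           ┃        
━━━━━━━━━━━━━━━━━━━━━━━━━━━┛           ┃        
┃                                      ┃        
┃                                      ┃        
┗━━━━━━━━━━━━━━━━━━━━━━━━━━━━━━━━━━━━━━┛        


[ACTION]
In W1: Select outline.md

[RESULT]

━━━━━━━━━━━━━━━━━━━━━━━━━━━┓━━━━━━━━━━━┓━━━━━━━━
Tetris                     ┃           ┃ncer    
───────────────────────────┨───────────┨────────
         │Next:            ┃           ┃567     
         │ ░░              ┃───────────┃···     
         │░░               ┃           ┃···     
         │                 ┃log entries┃·██     
         │                 ┃ed results ┃···     
         │                 ┃ry allocati┃··█     
         │Score:           ┃s configura┃        
         │0                ┃ng requests┃        
         │                 ┃ad pools se┃        
         │                 ┃streams inc┃        
━━━━━━━━━━━━━━━━━━━━━━━━━━━┛           ┃        
┃                                      ┃        
┃                                      ┃        
┗━━━━━━━━━━━━━━━━━━━━━━━━━━━━━━━━━━━━━━┛        


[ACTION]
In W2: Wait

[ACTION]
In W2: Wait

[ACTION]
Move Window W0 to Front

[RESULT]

━━━━━━━━━━━━━━━━━━━━━━━━━━━┓┏━━━━━━━━━━━━━━━━━━━
Tetris                     ┃┃ MusicSequencer    
───────────────────────────┨┠───────────────────
         │Next:            ┃┃      ▼1234567     
         │ ░░              ┃┃  Clap█··█····     
         │░░               ┃┃  Kick██······     
         │                 ┃┃ HiHat·█····██     
         │                 ┃┃   Tom··█·█···     
         │                 ┃┃ Snare·██····█     
         │Score:           ┃┃                   
         │0                ┃┃                   
         │                 ┃┃                   
         │                 ┃┃                   
━━━━━━━━━━━━━━━━━━━━━━━━━━━┛┃                   
┃                           ┃                   
┃                           ┃                   
┗━━━━━━━━━━━━━━━━━━━━━━━━━━━┃                   


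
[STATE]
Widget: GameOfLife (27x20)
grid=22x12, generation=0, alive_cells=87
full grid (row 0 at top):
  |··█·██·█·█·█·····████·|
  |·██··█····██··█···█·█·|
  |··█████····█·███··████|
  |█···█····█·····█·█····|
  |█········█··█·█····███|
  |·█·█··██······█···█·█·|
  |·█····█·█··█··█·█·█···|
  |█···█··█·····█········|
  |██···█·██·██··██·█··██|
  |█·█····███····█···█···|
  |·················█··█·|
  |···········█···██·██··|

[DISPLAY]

Gen: 0                     
··█·██·█·█·█·····████·     
·██··█····██··█···█·█·     
··█████····█·███··████     
█···█····█·····█·█····     
█········█··█·█····███     
·█·█··██······█···█·█·     
·█····█·█··█··█·█·█···     
█···█··█·····█········     
██···█·██·██··██·█··██     
█·█····███····█···█···     
·················█··█·     
···········█···██·██··     
                           
                           
                           
                           
                           
                           
                           


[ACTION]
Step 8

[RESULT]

Gen: 8                     
··█·█·················     
··█·█·················     
······················     
······█···········█···     
·█·█·····█·······█·█··     
··███·····█····██··█··     
█████·····█···········     
██··█·········█·······     
██···█···█·····██·██··     
······██·█······█··█··     
·················███··     
······················     
                           
                           
                           
                           
                           
                           
                           


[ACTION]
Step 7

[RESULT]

Gen: 15                    
······················     
······················     
·················█····     
················█·█···     
················█·█···     
·················█·█··     
················█··█··     
···············█····█·     
··············██····█·     
····█·█···········█·██     
·····█···········██·█·     
······················     
                           
                           
                           
                           
                           
                           
                           


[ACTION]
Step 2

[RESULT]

Gen: 17                    
······················     
······················     
·················█····     
················█·██··     
···············██··█··     
···············██·····     
······················     
··············█·███··█     
··············█··██···     
················███···     
·················██·██     
······················     
                           
                           
                           
                           
                           
                           
                           


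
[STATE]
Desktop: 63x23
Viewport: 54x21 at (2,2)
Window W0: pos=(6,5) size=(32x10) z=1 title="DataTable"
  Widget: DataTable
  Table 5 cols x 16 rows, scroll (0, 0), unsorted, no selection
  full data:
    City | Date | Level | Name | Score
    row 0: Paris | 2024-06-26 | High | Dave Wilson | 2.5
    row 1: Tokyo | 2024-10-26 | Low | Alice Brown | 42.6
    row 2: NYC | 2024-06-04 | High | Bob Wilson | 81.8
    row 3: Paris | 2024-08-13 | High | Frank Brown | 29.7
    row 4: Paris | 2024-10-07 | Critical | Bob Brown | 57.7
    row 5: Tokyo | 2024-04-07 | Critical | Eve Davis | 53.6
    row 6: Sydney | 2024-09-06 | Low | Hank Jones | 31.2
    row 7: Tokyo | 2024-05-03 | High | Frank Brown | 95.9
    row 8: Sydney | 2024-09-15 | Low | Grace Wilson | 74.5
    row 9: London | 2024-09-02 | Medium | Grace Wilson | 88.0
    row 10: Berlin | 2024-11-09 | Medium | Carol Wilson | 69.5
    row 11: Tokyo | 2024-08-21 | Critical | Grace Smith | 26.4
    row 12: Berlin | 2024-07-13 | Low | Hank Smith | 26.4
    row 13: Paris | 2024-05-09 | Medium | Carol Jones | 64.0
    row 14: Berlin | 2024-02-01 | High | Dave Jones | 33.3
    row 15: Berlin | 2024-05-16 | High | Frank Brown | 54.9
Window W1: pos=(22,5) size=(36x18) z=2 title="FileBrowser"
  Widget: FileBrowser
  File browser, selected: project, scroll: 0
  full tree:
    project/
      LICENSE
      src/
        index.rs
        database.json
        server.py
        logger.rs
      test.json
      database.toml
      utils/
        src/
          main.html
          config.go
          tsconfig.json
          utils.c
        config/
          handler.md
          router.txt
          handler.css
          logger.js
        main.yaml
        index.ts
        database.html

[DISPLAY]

                                                      
                                                      
                                                      
    ┏━━━━━━━━━━━━━━━┏━━━━━━━━━━━━━━━━━━━━━━━━━━━━━━━━━
    ┃ DataTable     ┃ FileBrowser                     
    ┠───────────────┠─────────────────────────────────
    ┃City  │Date    ┃> [-] project/                   
    ┃──────┼────────┃    LICENSE                      
    ┃Paris │2024-06-┃    [+] src/                     
    ┃Tokyo │2024-10-┃    test.json                    
    ┃NYC   │2024-06-┃    database.toml                
    ┃Paris │2024-08-┃    [+] utils/                   
    ┗━━━━━━━━━━━━━━━┃                                 
                    ┃                                 
                    ┃                                 
                    ┃                                 
                    ┃                                 
                    ┃                                 
                    ┃                                 
                    ┃                                 
                    ┗━━━━━━━━━━━━━━━━━━━━━━━━━━━━━━━━━


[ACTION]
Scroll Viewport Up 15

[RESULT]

                                                      
                                                      
                                                      
                                                      
                                                      
    ┏━━━━━━━━━━━━━━━┏━━━━━━━━━━━━━━━━━━━━━━━━━━━━━━━━━
    ┃ DataTable     ┃ FileBrowser                     
    ┠───────────────┠─────────────────────────────────
    ┃City  │Date    ┃> [-] project/                   
    ┃──────┼────────┃    LICENSE                      
    ┃Paris │2024-06-┃    [+] src/                     
    ┃Tokyo │2024-10-┃    test.json                    
    ┃NYC   │2024-06-┃    database.toml                
    ┃Paris │2024-08-┃    [+] utils/                   
    ┗━━━━━━━━━━━━━━━┃                                 
                    ┃                                 
                    ┃                                 
                    ┃                                 
                    ┃                                 
                    ┃                                 
                    ┃                                 


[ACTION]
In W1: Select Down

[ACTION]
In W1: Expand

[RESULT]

                                                      
                                                      
                                                      
                                                      
                                                      
    ┏━━━━━━━━━━━━━━━┏━━━━━━━━━━━━━━━━━━━━━━━━━━━━━━━━━
    ┃ DataTable     ┃ FileBrowser                     
    ┠───────────────┠─────────────────────────────────
    ┃City  │Date    ┃  [-] project/                   
    ┃──────┼────────┃  > LICENSE                      
    ┃Paris │2024-06-┃    [+] src/                     
    ┃Tokyo │2024-10-┃    test.json                    
    ┃NYC   │2024-06-┃    database.toml                
    ┃Paris │2024-08-┃    [+] utils/                   
    ┗━━━━━━━━━━━━━━━┃                                 
                    ┃                                 
                    ┃                                 
                    ┃                                 
                    ┃                                 
                    ┃                                 
                    ┃                                 


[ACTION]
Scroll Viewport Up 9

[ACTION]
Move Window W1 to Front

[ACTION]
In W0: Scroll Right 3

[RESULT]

                                                      
                                                      
                                                      
                                                      
                                                      
    ┏━━━━━━━━━━━━━━━┏━━━━━━━━━━━━━━━━━━━━━━━━━━━━━━━━━
    ┃ DataTable     ┃ FileBrowser                     
    ┠───────────────┠─────────────────────────────────
    ┃y  │Date      │┃  [-] project/                   
    ┃───┼──────────┼┃  > LICENSE                      
    ┃is │2024-06-26│┃    [+] src/                     
    ┃yo │2024-10-26│┃    test.json                    
    ┃   │2024-06-04│┃    database.toml                
    ┃is │2024-08-13│┃    [+] utils/                   
    ┗━━━━━━━━━━━━━━━┃                                 
                    ┃                                 
                    ┃                                 
                    ┃                                 
                    ┃                                 
                    ┃                                 
                    ┃                                 


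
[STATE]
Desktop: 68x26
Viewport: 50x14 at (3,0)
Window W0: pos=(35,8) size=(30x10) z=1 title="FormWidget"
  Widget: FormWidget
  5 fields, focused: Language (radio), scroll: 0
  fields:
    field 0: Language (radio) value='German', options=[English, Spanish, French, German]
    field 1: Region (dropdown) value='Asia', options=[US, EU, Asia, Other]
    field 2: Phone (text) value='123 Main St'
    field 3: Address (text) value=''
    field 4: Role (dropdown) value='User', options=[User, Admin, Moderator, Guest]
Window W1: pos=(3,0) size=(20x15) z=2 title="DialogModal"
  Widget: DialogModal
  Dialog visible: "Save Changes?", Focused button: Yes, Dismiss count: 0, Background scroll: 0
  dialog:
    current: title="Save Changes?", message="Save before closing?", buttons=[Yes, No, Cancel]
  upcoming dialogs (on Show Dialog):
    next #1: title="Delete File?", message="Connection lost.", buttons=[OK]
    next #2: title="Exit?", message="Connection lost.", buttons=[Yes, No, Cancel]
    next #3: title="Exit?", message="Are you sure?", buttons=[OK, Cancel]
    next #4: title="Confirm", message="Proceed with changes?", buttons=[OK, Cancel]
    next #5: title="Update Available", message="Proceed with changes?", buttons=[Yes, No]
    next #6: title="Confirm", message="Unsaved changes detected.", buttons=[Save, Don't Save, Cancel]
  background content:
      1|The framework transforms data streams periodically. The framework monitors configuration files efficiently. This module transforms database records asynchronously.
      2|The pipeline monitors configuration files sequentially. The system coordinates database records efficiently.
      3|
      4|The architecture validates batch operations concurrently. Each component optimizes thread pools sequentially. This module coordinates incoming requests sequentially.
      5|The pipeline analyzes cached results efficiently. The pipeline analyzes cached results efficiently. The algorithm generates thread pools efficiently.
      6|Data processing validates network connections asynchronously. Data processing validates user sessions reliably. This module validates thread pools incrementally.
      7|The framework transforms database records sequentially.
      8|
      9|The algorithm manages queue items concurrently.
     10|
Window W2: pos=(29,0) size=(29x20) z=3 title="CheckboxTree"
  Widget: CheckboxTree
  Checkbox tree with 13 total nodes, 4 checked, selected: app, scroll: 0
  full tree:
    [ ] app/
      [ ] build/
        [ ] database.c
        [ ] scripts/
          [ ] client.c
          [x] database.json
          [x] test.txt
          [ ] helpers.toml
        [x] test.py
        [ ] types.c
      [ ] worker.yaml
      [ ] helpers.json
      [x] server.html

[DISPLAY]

┏━━━━━━━━━━━━━━━━━━┓      ┏━━━━━━━━━━━━━━━━━━━━━━━
┃ DialogModal      ┃      ┃ CheckboxTree          
┠──────────────────┨      ┠───────────────────────
┃The framework tran┃      ┃>[-] app/              
┃The pipeline monit┃      ┃   [-] build/          
┃                  ┃      ┃     [ ] database.c    
┃Th┌────────────┐ v┃      ┃     [-] scripts/      
┃Th│Save Changes│ly┃      ┃       [ ] client.c    
┃Da│Save before │va┃      ┃       [x] database.jso
┃Th│[Yes]  No   │an┃      ┃       [x] test.txt    
┃  └────────────┘  ┃      ┃       [ ] helpers.toml
┃The algorithm mana┃      ┃     [x] test.py       
┃                  ┃      ┃     [ ] types.c       
┃                  ┃      ┃   [ ] worker.yaml     


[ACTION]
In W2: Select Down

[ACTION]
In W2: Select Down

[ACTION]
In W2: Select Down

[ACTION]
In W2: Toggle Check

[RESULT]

┏━━━━━━━━━━━━━━━━━━┓      ┏━━━━━━━━━━━━━━━━━━━━━━━
┃ DialogModal      ┃      ┃ CheckboxTree          
┠──────────────────┨      ┠───────────────────────
┃The framework tran┃      ┃ [-] app/              
┃The pipeline monit┃      ┃   [-] build/          
┃                  ┃      ┃     [ ] database.c    
┃Th┌────────────┐ v┃      ┃>    [x] scripts/      
┃Th│Save Changes│ly┃      ┃       [x] client.c    
┃Da│Save before │va┃      ┃       [x] database.jso
┃Th│[Yes]  No   │an┃      ┃       [x] test.txt    
┃  └────────────┘  ┃      ┃       [x] helpers.toml
┃The algorithm mana┃      ┃     [x] test.py       
┃                  ┃      ┃     [ ] types.c       
┃                  ┃      ┃   [ ] worker.yaml     
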